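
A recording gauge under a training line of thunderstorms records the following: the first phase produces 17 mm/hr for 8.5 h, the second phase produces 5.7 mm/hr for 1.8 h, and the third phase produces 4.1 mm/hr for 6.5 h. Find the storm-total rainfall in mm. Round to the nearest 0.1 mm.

Total = Σ Rᵢ Δtᵢ = 17 × 8.5 + 5.7 × 1.8 + 4.1 × 6.5
      = 144.5 + 10.26 + 26.65 = 181.4 mm.

total ≈ 181.4 mm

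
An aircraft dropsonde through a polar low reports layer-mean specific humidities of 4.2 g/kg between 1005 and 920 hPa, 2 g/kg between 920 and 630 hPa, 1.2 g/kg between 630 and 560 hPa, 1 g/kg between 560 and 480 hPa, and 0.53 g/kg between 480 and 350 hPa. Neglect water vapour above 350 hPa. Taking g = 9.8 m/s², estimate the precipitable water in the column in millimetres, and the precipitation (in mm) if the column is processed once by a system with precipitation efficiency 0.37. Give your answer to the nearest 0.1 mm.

Precipitable water is the column-integrated vapour mass per unit area: PW = (1/g) Σ q̄ Δp, with q in kg/kg and Δp in Pa (1 kg/m² of water = 1 mm).
Layer 1005–920 hPa: Δp = 85 hPa = 8500 Pa, q̄ = 0.0042 kg/kg → 0.0042 × 8500 / 9.8 = 3.64 mm
Layer 920–630 hPa: Δp = 290 hPa = 29000 Pa, q̄ = 0.002 kg/kg → 0.002 × 29000 / 9.8 = 5.92 mm
Layer 630–560 hPa: Δp = 70 hPa = 7000 Pa, q̄ = 0.0012 kg/kg → 0.0012 × 7000 / 9.8 = 0.86 mm
Layer 560–480 hPa: Δp = 80 hPa = 8000 Pa, q̄ = 0.001 kg/kg → 0.001 × 8000 / 9.8 = 0.82 mm
Layer 480–350 hPa: Δp = 130 hPa = 13000 Pa, q̄ = 0.00053 kg/kg → 0.00053 × 13000 / 9.8 = 0.70 mm
PW = 3.64 + 5.92 + 0.86 + 0.82 + 0.70 = 11.94 ≈ 11.9 mm.
Precipitation = ε × PW = 0.37 × 11.9 = 4.4 mm.

PW ≈ 11.9 mm; precipitation ≈ 4.4 mm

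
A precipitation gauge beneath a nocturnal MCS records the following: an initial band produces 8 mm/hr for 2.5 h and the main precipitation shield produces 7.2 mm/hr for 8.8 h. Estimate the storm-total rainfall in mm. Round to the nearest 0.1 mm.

Total = Σ Rᵢ Δtᵢ = 8 × 2.5 + 7.2 × 8.8
      = 20 + 63.36 = 83.4 mm.

total ≈ 83.4 mm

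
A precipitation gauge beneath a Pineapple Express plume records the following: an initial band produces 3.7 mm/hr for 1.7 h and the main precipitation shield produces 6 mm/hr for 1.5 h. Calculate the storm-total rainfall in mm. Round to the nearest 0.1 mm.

total ≈ 15.3 mm

Total = Σ Rᵢ Δtᵢ = 3.7 × 1.7 + 6 × 1.5
      = 6.29 + 9 = 15.3 mm.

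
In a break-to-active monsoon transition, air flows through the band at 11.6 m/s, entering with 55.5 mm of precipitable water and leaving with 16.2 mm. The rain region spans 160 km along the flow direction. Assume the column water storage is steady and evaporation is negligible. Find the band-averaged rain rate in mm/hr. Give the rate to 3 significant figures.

R ≈ 10.3 mm/hr

Column moisture flux per unit crosswind length is F = V × PW.
Inflow: F_in = 11.6 × 55.5 = 643.8 mm·m/s
Outflow: F_out = 11.6 × 16.2 = 187.92 mm·m/s
Steady-state rate R = (F_in − F_out)/L = (643.8 − 187.92) / 160000 m = 2.849e-03 mm/s.
R = 2.849e-03 × 3600 = 10.3 mm/hr.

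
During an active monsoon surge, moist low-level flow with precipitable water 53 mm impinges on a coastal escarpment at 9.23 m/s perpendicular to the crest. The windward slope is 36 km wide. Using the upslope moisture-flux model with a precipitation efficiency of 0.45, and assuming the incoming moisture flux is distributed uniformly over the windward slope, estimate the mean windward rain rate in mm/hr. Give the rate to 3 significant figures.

R ≈ 22.0 mm/hr

Incoming column moisture flux per unit ridge length: F = V × PW = 9.23 × 53 = 489.19 mm·m/s.
Spread over the 36 km slope with efficiency ε = 0.45: R = ε·F/W = 0.45 × 489.19 / 36000 m = 6.115e-03 mm/s.
R = 6.115e-03 × 3600 = 22.0 mm/hr.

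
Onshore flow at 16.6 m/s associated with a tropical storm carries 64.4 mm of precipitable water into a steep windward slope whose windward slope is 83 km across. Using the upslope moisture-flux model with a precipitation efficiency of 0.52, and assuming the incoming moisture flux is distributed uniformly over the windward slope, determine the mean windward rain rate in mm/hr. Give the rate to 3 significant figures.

Incoming column moisture flux per unit ridge length: F = V × PW = 16.6 × 64.4 = 1069.04 mm·m/s.
Spread over the 83 km slope with efficiency ε = 0.52: R = ε·F/W = 0.52 × 1069.04 / 83000 m = 6.698e-03 mm/s.
R = 6.698e-03 × 3600 = 24.1 mm/hr.

R ≈ 24.1 mm/hr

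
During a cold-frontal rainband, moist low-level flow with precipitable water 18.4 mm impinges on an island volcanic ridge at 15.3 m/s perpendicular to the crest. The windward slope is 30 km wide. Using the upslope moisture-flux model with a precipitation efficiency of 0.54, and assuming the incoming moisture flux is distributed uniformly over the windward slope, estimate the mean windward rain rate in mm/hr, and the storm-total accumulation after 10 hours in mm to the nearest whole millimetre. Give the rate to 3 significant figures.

R ≈ 18.2 mm/hr; total ≈ 182 mm

Incoming column moisture flux per unit ridge length: F = V × PW = 15.3 × 18.4 = 281.52 mm·m/s.
Spread over the 30 km slope with efficiency ε = 0.54: R = ε·F/W = 0.54 × 281.52 / 30000 m = 5.067e-03 mm/s.
R = 5.067e-03 × 3600 = 18.2 mm/hr.
Over 10 h: total = 18.2 × 10 = 182 mm.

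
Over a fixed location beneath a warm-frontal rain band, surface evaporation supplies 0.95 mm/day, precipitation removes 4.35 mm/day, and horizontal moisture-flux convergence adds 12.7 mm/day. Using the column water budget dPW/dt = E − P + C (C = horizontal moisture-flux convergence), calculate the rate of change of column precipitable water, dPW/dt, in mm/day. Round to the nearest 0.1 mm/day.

dPW/dt ≈ 9.3 mm/day

dPW/dt = E − P + C = 0.95 − 4.35 + (12.7) = 9.3 mm/day.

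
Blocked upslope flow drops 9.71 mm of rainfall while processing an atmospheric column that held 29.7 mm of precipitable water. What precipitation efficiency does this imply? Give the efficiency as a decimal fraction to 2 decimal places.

ε ≈ 0.33

ε = rainfall / PW = 9.71 / 29.7 = 0.33.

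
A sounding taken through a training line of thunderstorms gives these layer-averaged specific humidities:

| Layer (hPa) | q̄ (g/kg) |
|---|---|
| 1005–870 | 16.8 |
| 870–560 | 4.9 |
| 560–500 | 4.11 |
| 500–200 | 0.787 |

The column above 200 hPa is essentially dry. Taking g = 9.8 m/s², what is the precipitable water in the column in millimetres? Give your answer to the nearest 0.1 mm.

Precipitable water is the column-integrated vapour mass per unit area: PW = (1/g) Σ q̄ Δp, with q in kg/kg and Δp in Pa (1 kg/m² of water = 1 mm).
Layer 1005–870 hPa: Δp = 135 hPa = 13500 Pa, q̄ = 0.0168 kg/kg → 0.0168 × 13500 / 9.8 = 23.14 mm
Layer 870–560 hPa: Δp = 310 hPa = 31000 Pa, q̄ = 0.0049 kg/kg → 0.0049 × 31000 / 9.8 = 15.50 mm
Layer 560–500 hPa: Δp = 60 hPa = 6000 Pa, q̄ = 0.00411 kg/kg → 0.00411 × 6000 / 9.8 = 2.52 mm
Layer 500–200 hPa: Δp = 300 hPa = 30000 Pa, q̄ = 0.000787 kg/kg → 0.000787 × 30000 / 9.8 = 2.41 mm
PW = 23.14 + 15.50 + 2.52 + 2.41 = 43.57 ≈ 43.6 mm.

PW ≈ 43.6 mm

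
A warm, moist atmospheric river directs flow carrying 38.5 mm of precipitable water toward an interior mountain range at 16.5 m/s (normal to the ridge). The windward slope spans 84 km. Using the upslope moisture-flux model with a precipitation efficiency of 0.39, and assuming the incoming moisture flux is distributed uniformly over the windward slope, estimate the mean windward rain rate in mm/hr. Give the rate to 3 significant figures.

R ≈ 10.6 mm/hr

Incoming column moisture flux per unit ridge length: F = V × PW = 16.5 × 38.5 = 635.25 mm·m/s.
Spread over the 84 km slope with efficiency ε = 0.39: R = ε·F/W = 0.39 × 635.25 / 84000 m = 2.949e-03 mm/s.
R = 2.949e-03 × 3600 = 10.6 mm/hr.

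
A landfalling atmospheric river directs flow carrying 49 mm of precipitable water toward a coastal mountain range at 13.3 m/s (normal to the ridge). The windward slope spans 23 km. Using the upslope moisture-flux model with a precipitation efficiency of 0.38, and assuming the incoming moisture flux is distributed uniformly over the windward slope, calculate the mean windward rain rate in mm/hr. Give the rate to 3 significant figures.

R ≈ 38.8 mm/hr

Incoming column moisture flux per unit ridge length: F = V × PW = 13.3 × 49 = 651.7 mm·m/s.
Spread over the 23 km slope with efficiency ε = 0.38: R = ε·F/W = 0.38 × 651.7 / 23000 m = 1.077e-02 mm/s.
R = 1.077e-02 × 3600 = 38.8 mm/hr.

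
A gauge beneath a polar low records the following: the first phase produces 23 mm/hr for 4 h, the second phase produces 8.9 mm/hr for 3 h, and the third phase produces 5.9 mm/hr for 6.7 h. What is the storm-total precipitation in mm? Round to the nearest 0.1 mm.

total ≈ 158.2 mm

Total = Σ Rᵢ Δtᵢ = 23 × 4 + 8.9 × 3 + 5.9 × 6.7
      = 92 + 26.7 + 39.53 = 158.2 mm.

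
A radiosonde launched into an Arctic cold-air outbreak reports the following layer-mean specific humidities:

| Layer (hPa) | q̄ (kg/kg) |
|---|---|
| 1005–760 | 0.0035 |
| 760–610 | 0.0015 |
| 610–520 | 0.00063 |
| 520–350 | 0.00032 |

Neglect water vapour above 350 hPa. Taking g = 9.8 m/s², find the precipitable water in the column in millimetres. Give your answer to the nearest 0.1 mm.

Precipitable water is the column-integrated vapour mass per unit area: PW = (1/g) Σ q̄ Δp, with q in kg/kg and Δp in Pa (1 kg/m² of water = 1 mm).
Layer 1005–760 hPa: Δp = 245 hPa = 24500 Pa, q̄ = 0.0035 kg/kg → 0.0035 × 24500 / 9.8 = 8.75 mm
Layer 760–610 hPa: Δp = 150 hPa = 15000 Pa, q̄ = 0.0015 kg/kg → 0.0015 × 15000 / 9.8 = 2.30 mm
Layer 610–520 hPa: Δp = 90 hPa = 9000 Pa, q̄ = 0.00063 kg/kg → 0.00063 × 9000 / 9.8 = 0.58 mm
Layer 520–350 hPa: Δp = 170 hPa = 17000 Pa, q̄ = 0.00032 kg/kg → 0.00032 × 17000 / 9.8 = 0.56 mm
PW = 8.75 + 2.30 + 0.58 + 0.56 = 12.19 ≈ 12.2 mm.

PW ≈ 12.2 mm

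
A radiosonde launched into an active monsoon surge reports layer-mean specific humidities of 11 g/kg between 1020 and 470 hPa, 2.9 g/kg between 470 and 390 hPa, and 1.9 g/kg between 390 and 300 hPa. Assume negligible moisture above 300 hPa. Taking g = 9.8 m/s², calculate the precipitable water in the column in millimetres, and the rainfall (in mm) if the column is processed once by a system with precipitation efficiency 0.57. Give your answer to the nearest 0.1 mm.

Precipitable water is the column-integrated vapour mass per unit area: PW = (1/g) Σ q̄ Δp, with q in kg/kg and Δp in Pa (1 kg/m² of water = 1 mm).
Layer 1020–470 hPa: Δp = 550 hPa = 55000 Pa, q̄ = 0.011 kg/kg → 0.011 × 55000 / 9.8 = 61.73 mm
Layer 470–390 hPa: Δp = 80 hPa = 8000 Pa, q̄ = 0.0029 kg/kg → 0.0029 × 8000 / 9.8 = 2.37 mm
Layer 390–300 hPa: Δp = 90 hPa = 9000 Pa, q̄ = 0.0019 kg/kg → 0.0019 × 9000 / 9.8 = 1.74 mm
PW = 61.73 + 2.37 + 1.74 = 65.84 ≈ 65.8 mm.
Rainfall = ε × PW = 0.57 × 65.8 = 37.5 mm.

PW ≈ 65.8 mm; rainfall ≈ 37.5 mm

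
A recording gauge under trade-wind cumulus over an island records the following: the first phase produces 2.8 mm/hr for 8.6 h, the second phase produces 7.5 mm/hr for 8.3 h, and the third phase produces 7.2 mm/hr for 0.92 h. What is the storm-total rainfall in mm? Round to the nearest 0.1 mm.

total ≈ 93.0 mm

Total = Σ Rᵢ Δtᵢ = 2.8 × 8.6 + 7.5 × 8.3 + 7.2 × 0.92
      = 24.08 + 62.25 + 6.624 = 93.0 mm.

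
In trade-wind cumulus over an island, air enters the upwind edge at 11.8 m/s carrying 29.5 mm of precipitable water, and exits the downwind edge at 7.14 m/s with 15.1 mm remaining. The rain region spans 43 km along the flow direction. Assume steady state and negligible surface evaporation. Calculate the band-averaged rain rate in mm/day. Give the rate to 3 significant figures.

Column moisture flux per unit crosswind length is F = V × PW.
Inflow: F_in = 11.8 × 29.5 = 348.1 mm·m/s
Outflow: F_out = 7.14 × 15.1 = 107.814 mm·m/s
Steady-state rate R = (F_in − F_out)/L = (348.1 − 107.814) / 43000 m = 5.588e-03 mm/s.
R = 5.588e-03 × 3600 × 24 = 483 mm/day.

R ≈ 483 mm/day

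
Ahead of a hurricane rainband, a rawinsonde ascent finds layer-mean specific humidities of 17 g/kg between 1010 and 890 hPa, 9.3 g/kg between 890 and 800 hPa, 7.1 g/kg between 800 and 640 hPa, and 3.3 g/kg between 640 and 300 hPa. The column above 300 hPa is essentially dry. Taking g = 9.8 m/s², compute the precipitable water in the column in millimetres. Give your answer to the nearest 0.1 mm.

Precipitable water is the column-integrated vapour mass per unit area: PW = (1/g) Σ q̄ Δp, with q in kg/kg and Δp in Pa (1 kg/m² of water = 1 mm).
Layer 1010–890 hPa: Δp = 120 hPa = 12000 Pa, q̄ = 0.017 kg/kg → 0.017 × 12000 / 9.8 = 20.82 mm
Layer 890–800 hPa: Δp = 90 hPa = 9000 Pa, q̄ = 0.0093 kg/kg → 0.0093 × 9000 / 9.8 = 8.54 mm
Layer 800–640 hPa: Δp = 160 hPa = 16000 Pa, q̄ = 0.0071 kg/kg → 0.0071 × 16000 / 9.8 = 11.59 mm
Layer 640–300 hPa: Δp = 340 hPa = 34000 Pa, q̄ = 0.0033 kg/kg → 0.0033 × 34000 / 9.8 = 11.45 mm
PW = 20.82 + 8.54 + 11.59 + 11.45 = 52.40 ≈ 52.4 mm.

PW ≈ 52.4 mm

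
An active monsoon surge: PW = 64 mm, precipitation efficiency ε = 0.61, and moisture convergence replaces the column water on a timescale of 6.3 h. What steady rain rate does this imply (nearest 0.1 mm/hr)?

Each overturning extracts ε × PW = 0.61 × 64 = 39.04 mm.
Rate = ε·PW / τ = 39.04 / 6.3 h = 6.2 mm/hr.

R ≈ 6.2 mm/hr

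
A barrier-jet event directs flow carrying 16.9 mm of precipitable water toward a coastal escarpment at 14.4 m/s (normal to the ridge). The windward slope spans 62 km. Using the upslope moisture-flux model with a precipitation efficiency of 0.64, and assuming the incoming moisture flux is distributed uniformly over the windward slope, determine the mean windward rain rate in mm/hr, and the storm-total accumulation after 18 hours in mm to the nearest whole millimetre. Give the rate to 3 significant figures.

R ≈ 9.04 mm/hr; total ≈ 163 mm

Incoming column moisture flux per unit ridge length: F = V × PW = 14.4 × 16.9 = 243.36 mm·m/s.
Spread over the 62 km slope with efficiency ε = 0.64: R = ε·F/W = 0.64 × 243.36 / 62000 m = 2.512e-03 mm/s.
R = 2.512e-03 × 3600 = 9.04 mm/hr.
Over 18 h: total = 9.04 × 18 = 162.72 ≈ 163 mm.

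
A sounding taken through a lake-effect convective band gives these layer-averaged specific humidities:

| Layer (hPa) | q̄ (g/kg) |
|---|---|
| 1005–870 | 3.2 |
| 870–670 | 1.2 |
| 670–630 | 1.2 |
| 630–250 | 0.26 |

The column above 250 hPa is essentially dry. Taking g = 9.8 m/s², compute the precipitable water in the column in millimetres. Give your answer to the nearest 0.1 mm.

PW ≈ 8.4 mm

Precipitable water is the column-integrated vapour mass per unit area: PW = (1/g) Σ q̄ Δp, with q in kg/kg and Δp in Pa (1 kg/m² of water = 1 mm).
Layer 1005–870 hPa: Δp = 135 hPa = 13500 Pa, q̄ = 0.0032 kg/kg → 0.0032 × 13500 / 9.8 = 4.41 mm
Layer 870–670 hPa: Δp = 200 hPa = 20000 Pa, q̄ = 0.0012 kg/kg → 0.0012 × 20000 / 9.8 = 2.45 mm
Layer 670–630 hPa: Δp = 40 hPa = 4000 Pa, q̄ = 0.0012 kg/kg → 0.0012 × 4000 / 9.8 = 0.49 mm
Layer 630–250 hPa: Δp = 380 hPa = 38000 Pa, q̄ = 0.00026 kg/kg → 0.00026 × 38000 / 9.8 = 1.01 mm
PW = 4.41 + 2.45 + 0.49 + 1.01 = 8.36 ≈ 8.4 mm.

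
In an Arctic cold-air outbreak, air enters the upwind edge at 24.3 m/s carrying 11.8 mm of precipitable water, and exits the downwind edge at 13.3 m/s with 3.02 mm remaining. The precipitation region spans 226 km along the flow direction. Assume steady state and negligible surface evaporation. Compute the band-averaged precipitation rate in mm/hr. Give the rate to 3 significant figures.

Column moisture flux per unit crosswind length is F = V × PW.
Inflow: F_in = 24.3 × 11.8 = 286.74 mm·m/s
Outflow: F_out = 13.3 × 3.02 = 40.166 mm·m/s
Steady-state rate R = (F_in − F_out)/L = (286.74 − 40.166) / 226000 m = 1.091e-03 mm/s.
R = 1.091e-03 × 3600 = 3.93 mm/hr.

R ≈ 3.93 mm/hr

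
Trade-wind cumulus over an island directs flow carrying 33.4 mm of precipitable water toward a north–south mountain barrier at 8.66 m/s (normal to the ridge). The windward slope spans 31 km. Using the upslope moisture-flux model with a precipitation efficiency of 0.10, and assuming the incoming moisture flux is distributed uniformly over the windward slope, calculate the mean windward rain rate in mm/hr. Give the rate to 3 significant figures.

Incoming column moisture flux per unit ridge length: F = V × PW = 8.66 × 33.4 = 289.244 mm·m/s.
Spread over the 31 km slope with efficiency ε = 0.10: R = ε·F/W = 0.10 × 289.244 / 31000 m = 9.330e-04 mm/s.
R = 9.330e-04 × 3600 = 3.36 mm/hr.

R ≈ 3.36 mm/hr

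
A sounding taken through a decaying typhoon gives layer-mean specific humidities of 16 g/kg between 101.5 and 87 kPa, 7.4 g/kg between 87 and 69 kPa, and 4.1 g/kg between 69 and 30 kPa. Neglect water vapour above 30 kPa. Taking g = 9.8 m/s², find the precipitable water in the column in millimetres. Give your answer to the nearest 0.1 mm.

Precipitable water is the column-integrated vapour mass per unit area: PW = (1/g) Σ q̄ Δp, with q in kg/kg and Δp in Pa (1 kg/m² of water = 1 mm).
Layer 101.5–87 kPa: Δp = 145 hPa = 14500 Pa, q̄ = 0.016 kg/kg → 0.016 × 14500 / 9.8 = 23.67 mm
Layer 87–69 kPa: Δp = 180 hPa = 18000 Pa, q̄ = 0.0074 kg/kg → 0.0074 × 18000 / 9.8 = 13.59 mm
Layer 69–30 kPa: Δp = 390 hPa = 39000 Pa, q̄ = 0.0041 kg/kg → 0.0041 × 39000 / 9.8 = 16.32 mm
PW = 23.67 + 13.59 + 16.32 = 53.58 ≈ 53.6 mm.

PW ≈ 53.6 mm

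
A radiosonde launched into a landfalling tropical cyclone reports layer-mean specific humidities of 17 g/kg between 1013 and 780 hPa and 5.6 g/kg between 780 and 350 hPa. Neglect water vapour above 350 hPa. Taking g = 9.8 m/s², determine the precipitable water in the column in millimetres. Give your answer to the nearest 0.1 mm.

PW ≈ 65.0 mm

Precipitable water is the column-integrated vapour mass per unit area: PW = (1/g) Σ q̄ Δp, with q in kg/kg and Δp in Pa (1 kg/m² of water = 1 mm).
Layer 1013–780 hPa: Δp = 233 hPa = 23300 Pa, q̄ = 0.017 kg/kg → 0.017 × 23300 / 9.8 = 40.42 mm
Layer 780–350 hPa: Δp = 430 hPa = 43000 Pa, q̄ = 0.0056 kg/kg → 0.0056 × 43000 / 9.8 = 24.57 mm
PW = 40.42 + 24.57 = 64.99 ≈ 65.0 mm.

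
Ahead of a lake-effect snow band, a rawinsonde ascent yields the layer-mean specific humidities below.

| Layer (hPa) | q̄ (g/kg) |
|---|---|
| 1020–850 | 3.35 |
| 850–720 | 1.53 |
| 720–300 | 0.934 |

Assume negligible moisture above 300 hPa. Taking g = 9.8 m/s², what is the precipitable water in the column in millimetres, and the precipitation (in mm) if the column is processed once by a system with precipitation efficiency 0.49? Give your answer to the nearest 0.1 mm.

Precipitable water is the column-integrated vapour mass per unit area: PW = (1/g) Σ q̄ Δp, with q in kg/kg and Δp in Pa (1 kg/m² of water = 1 mm).
Layer 1020–850 hPa: Δp = 170 hPa = 17000 Pa, q̄ = 0.00335 kg/kg → 0.00335 × 17000 / 9.8 = 5.81 mm
Layer 850–720 hPa: Δp = 130 hPa = 13000 Pa, q̄ = 0.00153 kg/kg → 0.00153 × 13000 / 9.8 = 2.03 mm
Layer 720–300 hPa: Δp = 420 hPa = 42000 Pa, q̄ = 0.000934 kg/kg → 0.000934 × 42000 / 9.8 = 4.00 mm
PW = 5.81 + 2.03 + 4.00 = 11.84 ≈ 11.8 mm.
Precipitation = ε × PW = 0.49 × 11.8 = 5.8 mm.

PW ≈ 11.8 mm; precipitation ≈ 5.8 mm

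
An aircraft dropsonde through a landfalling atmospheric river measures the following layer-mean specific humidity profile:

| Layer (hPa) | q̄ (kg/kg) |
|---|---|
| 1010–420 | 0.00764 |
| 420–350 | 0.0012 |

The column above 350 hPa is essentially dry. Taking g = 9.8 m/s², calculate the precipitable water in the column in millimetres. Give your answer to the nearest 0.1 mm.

Precipitable water is the column-integrated vapour mass per unit area: PW = (1/g) Σ q̄ Δp, with q in kg/kg and Δp in Pa (1 kg/m² of water = 1 mm).
Layer 1010–420 hPa: Δp = 590 hPa = 59000 Pa, q̄ = 0.00764 kg/kg → 0.00764 × 59000 / 9.8 = 46.00 mm
Layer 420–350 hPa: Δp = 70 hPa = 7000 Pa, q̄ = 0.0012 kg/kg → 0.0012 × 7000 / 9.8 = 0.86 mm
PW = 46.00 + 0.86 = 46.86 ≈ 46.9 mm.

PW ≈ 46.9 mm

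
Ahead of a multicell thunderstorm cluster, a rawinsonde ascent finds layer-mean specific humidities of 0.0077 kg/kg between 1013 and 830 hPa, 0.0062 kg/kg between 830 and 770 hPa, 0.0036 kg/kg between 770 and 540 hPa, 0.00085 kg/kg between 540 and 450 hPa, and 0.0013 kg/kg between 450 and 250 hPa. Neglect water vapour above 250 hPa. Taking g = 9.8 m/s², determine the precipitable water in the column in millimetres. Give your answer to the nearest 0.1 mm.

PW ≈ 30.1 mm

Precipitable water is the column-integrated vapour mass per unit area: PW = (1/g) Σ q̄ Δp, with q in kg/kg and Δp in Pa (1 kg/m² of water = 1 mm).
Layer 1013–830 hPa: Δp = 183 hPa = 18300 Pa, q̄ = 0.0077 kg/kg → 0.0077 × 18300 / 9.8 = 14.38 mm
Layer 830–770 hPa: Δp = 60 hPa = 6000 Pa, q̄ = 0.0062 kg/kg → 0.0062 × 6000 / 9.8 = 3.80 mm
Layer 770–540 hPa: Δp = 230 hPa = 23000 Pa, q̄ = 0.0036 kg/kg → 0.0036 × 23000 / 9.8 = 8.45 mm
Layer 540–450 hPa: Δp = 90 hPa = 9000 Pa, q̄ = 0.00085 kg/kg → 0.00085 × 9000 / 9.8 = 0.78 mm
Layer 450–250 hPa: Δp = 200 hPa = 20000 Pa, q̄ = 0.0013 kg/kg → 0.0013 × 20000 / 9.8 = 2.65 mm
PW = 14.38 + 3.80 + 8.45 + 0.78 + 2.65 = 30.06 ≈ 30.1 mm.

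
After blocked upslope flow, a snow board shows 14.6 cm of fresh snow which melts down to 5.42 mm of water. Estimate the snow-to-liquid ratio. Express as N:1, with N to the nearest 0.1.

Ratio = snow depth / SWE = 146 mm / 5.42 mm = 26.9, i.e. 26.9:1.

ratio ≈ 26.9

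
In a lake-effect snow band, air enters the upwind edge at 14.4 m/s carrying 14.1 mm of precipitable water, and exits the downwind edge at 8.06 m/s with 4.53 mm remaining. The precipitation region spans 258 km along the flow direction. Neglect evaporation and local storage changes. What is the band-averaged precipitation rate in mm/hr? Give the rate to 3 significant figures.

Column moisture flux per unit crosswind length is F = V × PW.
Inflow: F_in = 14.4 × 14.1 = 203.04 mm·m/s
Outflow: F_out = 8.06 × 4.53 = 36.5118 mm·m/s
Steady-state rate R = (F_in − F_out)/L = (203.04 − 36.5118) / 258000 m = 6.455e-04 mm/s.
R = 6.455e-04 × 3600 = 2.32 mm/hr.

R ≈ 2.32 mm/hr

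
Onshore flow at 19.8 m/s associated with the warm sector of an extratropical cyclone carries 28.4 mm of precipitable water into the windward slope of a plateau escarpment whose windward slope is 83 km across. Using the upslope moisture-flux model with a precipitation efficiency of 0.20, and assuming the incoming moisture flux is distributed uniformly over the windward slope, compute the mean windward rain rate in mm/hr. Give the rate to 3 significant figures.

Incoming column moisture flux per unit ridge length: F = V × PW = 19.8 × 28.4 = 562.32 mm·m/s.
Spread over the 83 km slope with efficiency ε = 0.20: R = ε·F/W = 0.20 × 562.32 / 83000 m = 1.355e-03 mm/s.
R = 1.355e-03 × 3600 = 4.88 mm/hr.

R ≈ 4.88 mm/hr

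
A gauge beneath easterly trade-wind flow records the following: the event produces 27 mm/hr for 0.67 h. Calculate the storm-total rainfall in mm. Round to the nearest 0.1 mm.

total ≈ 18.1 mm

Total = Σ Rᵢ Δtᵢ = 27 × 0.67
      = 18.09 = 18.1 mm.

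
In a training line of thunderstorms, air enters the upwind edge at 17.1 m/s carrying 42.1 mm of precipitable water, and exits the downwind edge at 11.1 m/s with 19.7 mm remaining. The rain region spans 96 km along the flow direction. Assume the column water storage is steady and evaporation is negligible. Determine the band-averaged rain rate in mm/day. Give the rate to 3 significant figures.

R ≈ 451 mm/day

Column moisture flux per unit crosswind length is F = V × PW.
Inflow: F_in = 17.1 × 42.1 = 719.91 mm·m/s
Outflow: F_out = 11.1 × 19.7 = 218.67 mm·m/s
Steady-state rate R = (F_in − F_out)/L = (719.91 − 218.67) / 96000 m = 5.221e-03 mm/s.
R = 5.221e-03 × 3600 × 24 = 451 mm/day.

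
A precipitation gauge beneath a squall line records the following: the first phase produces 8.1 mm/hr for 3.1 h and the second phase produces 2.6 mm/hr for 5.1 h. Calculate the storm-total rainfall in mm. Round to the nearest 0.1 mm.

Total = Σ Rᵢ Δtᵢ = 8.1 × 3.1 + 2.6 × 5.1
      = 25.11 + 13.26 = 38.4 mm.

total ≈ 38.4 mm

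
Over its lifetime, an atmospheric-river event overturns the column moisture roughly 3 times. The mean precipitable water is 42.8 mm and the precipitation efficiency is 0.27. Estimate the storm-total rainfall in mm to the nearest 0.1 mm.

Each cycle deposits ε × PW = 0.27 × 42.8 = 11.556 mm.
Over 3 cycles: 3 × 11.556 = 34.7 mm.

rainfall ≈ 34.7 mm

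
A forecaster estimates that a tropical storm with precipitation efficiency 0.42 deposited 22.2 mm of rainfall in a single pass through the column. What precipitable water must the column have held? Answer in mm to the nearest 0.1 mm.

PW ≈ 52.9 mm

PW = rainfall / ε = 22.2 / 0.42 = 52.9 mm.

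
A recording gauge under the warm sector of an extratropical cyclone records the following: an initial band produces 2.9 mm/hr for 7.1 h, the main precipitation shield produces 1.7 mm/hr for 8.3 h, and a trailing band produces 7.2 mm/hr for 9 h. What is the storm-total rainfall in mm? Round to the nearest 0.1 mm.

Total = Σ Rᵢ Δtᵢ = 2.9 × 7.1 + 1.7 × 8.3 + 7.2 × 9
      = 20.59 + 14.11 + 64.8 = 99.5 mm.

total ≈ 99.5 mm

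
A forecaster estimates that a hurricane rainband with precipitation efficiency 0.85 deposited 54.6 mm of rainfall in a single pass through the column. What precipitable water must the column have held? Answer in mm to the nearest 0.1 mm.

PW = rainfall / ε = 54.6 / 0.85 = 64.2 mm.

PW ≈ 64.2 mm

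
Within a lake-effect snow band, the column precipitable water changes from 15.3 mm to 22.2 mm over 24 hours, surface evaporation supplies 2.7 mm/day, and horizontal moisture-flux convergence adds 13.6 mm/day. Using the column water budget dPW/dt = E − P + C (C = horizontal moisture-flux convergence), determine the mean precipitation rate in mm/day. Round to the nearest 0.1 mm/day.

dPW/dt = (22.2 − 15.3) mm / (24/24 day) = +6.900 mm/day.
P = E + C − dPW/dt = 2.7 + (13.6) − (+6.900) = 9.4 mm/day.

P ≈ 9.4 mm/day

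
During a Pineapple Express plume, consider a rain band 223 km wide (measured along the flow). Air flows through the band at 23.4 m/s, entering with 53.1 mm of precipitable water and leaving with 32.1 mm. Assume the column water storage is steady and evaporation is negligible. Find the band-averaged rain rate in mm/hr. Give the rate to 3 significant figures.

Column moisture flux per unit crosswind length is F = V × PW.
Inflow: F_in = 23.4 × 53.1 = 1242.54 mm·m/s
Outflow: F_out = 23.4 × 32.1 = 751.14 mm·m/s
Steady-state rate R = (F_in − F_out)/L = (1242.54 − 751.14) / 223000 m = 2.204e-03 mm/s.
R = 2.204e-03 × 3600 = 7.93 mm/hr.

R ≈ 7.93 mm/hr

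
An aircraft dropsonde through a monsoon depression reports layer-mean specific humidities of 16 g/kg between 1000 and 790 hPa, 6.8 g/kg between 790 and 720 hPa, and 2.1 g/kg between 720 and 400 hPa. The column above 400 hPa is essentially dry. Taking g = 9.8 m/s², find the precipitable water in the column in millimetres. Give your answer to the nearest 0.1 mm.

PW ≈ 46.0 mm

Precipitable water is the column-integrated vapour mass per unit area: PW = (1/g) Σ q̄ Δp, with q in kg/kg and Δp in Pa (1 kg/m² of water = 1 mm).
Layer 1000–790 hPa: Δp = 210 hPa = 21000 Pa, q̄ = 0.016 kg/kg → 0.016 × 21000 / 9.8 = 34.29 mm
Layer 790–720 hPa: Δp = 70 hPa = 7000 Pa, q̄ = 0.0068 kg/kg → 0.0068 × 7000 / 9.8 = 4.86 mm
Layer 720–400 hPa: Δp = 320 hPa = 32000 Pa, q̄ = 0.0021 kg/kg → 0.0021 × 32000 / 9.8 = 6.86 mm
PW = 34.29 + 4.86 + 6.86 = 46.01 ≈ 46.0 mm.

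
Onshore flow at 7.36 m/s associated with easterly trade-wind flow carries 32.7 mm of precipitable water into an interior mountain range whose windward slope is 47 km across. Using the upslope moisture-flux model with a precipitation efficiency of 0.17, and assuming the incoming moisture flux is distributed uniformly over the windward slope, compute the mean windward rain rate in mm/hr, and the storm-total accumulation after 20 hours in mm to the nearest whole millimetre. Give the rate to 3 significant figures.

Incoming column moisture flux per unit ridge length: F = V × PW = 7.36 × 32.7 = 240.672 mm·m/s.
Spread over the 47 km slope with efficiency ε = 0.17: R = ε·F/W = 0.17 × 240.672 / 47000 m = 8.705e-04 mm/s.
R = 8.705e-04 × 3600 = 3.13 mm/hr.
Over 20 h: total = 3.13 × 20 = 62.6 ≈ 63 mm.

R ≈ 3.13 mm/hr; total ≈ 63 mm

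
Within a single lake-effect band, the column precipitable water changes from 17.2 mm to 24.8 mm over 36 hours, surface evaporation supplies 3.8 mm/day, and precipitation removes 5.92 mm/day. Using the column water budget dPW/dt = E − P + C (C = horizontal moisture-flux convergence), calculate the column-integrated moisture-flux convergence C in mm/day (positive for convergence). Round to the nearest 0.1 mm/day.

dPW/dt = (24.8 − 17.2) mm / (36/24 day) = +5.067 mm/day.
C = dPW/dt − E + P = (+5.067) − 3.8 + 5.92 = 7.2 mm/day.

C ≈ 7.2 mm/day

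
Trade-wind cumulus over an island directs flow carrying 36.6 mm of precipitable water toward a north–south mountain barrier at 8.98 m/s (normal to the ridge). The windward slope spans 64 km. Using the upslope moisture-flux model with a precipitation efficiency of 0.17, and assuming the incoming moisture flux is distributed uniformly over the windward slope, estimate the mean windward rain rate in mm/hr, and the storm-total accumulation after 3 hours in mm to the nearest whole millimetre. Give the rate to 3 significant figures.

Incoming column moisture flux per unit ridge length: F = V × PW = 8.98 × 36.6 = 328.668 mm·m/s.
Spread over the 64 km slope with efficiency ε = 0.17: R = ε·F/W = 0.17 × 328.668 / 64000 m = 8.730e-04 mm/s.
R = 8.730e-04 × 3600 = 3.14 mm/hr.
Over 3 h: total = 3.14 × 3 = 9.42 ≈ 9 mm.

R ≈ 3.14 mm/hr; total ≈ 9 mm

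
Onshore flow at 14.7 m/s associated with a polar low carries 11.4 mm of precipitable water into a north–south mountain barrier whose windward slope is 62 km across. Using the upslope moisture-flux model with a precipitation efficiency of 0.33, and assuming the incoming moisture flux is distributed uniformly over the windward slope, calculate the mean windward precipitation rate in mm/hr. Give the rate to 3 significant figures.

R ≈ 3.21 mm/hr

Incoming column moisture flux per unit ridge length: F = V × PW = 14.7 × 11.4 = 167.58 mm·m/s.
Spread over the 62 km slope with efficiency ε = 0.33: R = ε·F/W = 0.33 × 167.58 / 62000 m = 8.920e-04 mm/s.
R = 8.920e-04 × 3600 = 3.21 mm/hr.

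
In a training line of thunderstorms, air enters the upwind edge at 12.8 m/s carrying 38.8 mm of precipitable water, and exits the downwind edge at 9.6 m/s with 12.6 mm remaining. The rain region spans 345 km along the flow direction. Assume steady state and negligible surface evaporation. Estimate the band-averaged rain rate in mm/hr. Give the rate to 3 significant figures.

R ≈ 3.92 mm/hr

Column moisture flux per unit crosswind length is F = V × PW.
Inflow: F_in = 12.8 × 38.8 = 496.64 mm·m/s
Outflow: F_out = 9.6 × 12.6 = 120.96 mm·m/s
Steady-state rate R = (F_in − F_out)/L = (496.64 − 120.96) / 345000 m = 1.089e-03 mm/s.
R = 1.089e-03 × 3600 = 3.92 mm/hr.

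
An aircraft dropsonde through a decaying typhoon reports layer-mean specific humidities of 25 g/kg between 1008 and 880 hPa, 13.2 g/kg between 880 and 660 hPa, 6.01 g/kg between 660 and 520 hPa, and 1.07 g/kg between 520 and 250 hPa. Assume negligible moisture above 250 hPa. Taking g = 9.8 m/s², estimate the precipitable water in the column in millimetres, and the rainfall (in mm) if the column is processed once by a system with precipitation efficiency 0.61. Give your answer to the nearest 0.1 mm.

Precipitable water is the column-integrated vapour mass per unit area: PW = (1/g) Σ q̄ Δp, with q in kg/kg and Δp in Pa (1 kg/m² of water = 1 mm).
Layer 1008–880 hPa: Δp = 128 hPa = 12800 Pa, q̄ = 0.025 kg/kg → 0.025 × 12800 / 9.8 = 32.65 mm
Layer 880–660 hPa: Δp = 220 hPa = 22000 Pa, q̄ = 0.0132 kg/kg → 0.0132 × 22000 / 9.8 = 29.63 mm
Layer 660–520 hPa: Δp = 140 hPa = 14000 Pa, q̄ = 0.00601 kg/kg → 0.00601 × 14000 / 9.8 = 8.59 mm
Layer 520–250 hPa: Δp = 270 hPa = 27000 Pa, q̄ = 0.00107 kg/kg → 0.00107 × 27000 / 9.8 = 2.95 mm
PW = 32.65 + 29.63 + 8.59 + 2.95 = 73.82 ≈ 73.8 mm.
Rainfall = ε × PW = 0.61 × 73.8 = 45.0 mm.

PW ≈ 73.8 mm; rainfall ≈ 45.0 mm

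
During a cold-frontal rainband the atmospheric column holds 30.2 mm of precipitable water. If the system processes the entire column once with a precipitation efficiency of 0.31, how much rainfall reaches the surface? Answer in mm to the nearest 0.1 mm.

Rainfall = ε × PW = 0.31 × 30.2 = 9.4 mm.

rainfall ≈ 9.4 mm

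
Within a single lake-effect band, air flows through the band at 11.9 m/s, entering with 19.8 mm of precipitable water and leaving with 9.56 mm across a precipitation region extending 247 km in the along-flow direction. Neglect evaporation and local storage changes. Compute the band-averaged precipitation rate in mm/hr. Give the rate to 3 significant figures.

R ≈ 1.78 mm/hr

Column moisture flux per unit crosswind length is F = V × PW.
Inflow: F_in = 11.9 × 19.8 = 235.62 mm·m/s
Outflow: F_out = 11.9 × 9.56 = 113.764 mm·m/s
Steady-state rate R = (F_in − F_out)/L = (235.62 − 113.764) / 247000 m = 4.933e-04 mm/s.
R = 4.933e-04 × 3600 = 1.78 mm/hr.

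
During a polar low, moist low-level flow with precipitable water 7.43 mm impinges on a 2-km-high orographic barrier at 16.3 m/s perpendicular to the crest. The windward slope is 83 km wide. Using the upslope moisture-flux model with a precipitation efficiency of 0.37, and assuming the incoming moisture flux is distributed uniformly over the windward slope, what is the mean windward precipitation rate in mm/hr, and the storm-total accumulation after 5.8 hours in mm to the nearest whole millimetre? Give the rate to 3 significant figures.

Incoming column moisture flux per unit ridge length: F = V × PW = 16.3 × 7.43 = 121.109 mm·m/s.
Spread over the 83 km slope with efficiency ε = 0.37: R = ε·F/W = 0.37 × 121.109 / 83000 m = 5.399e-04 mm/s.
R = 5.399e-04 × 3600 = 1.94 mm/hr.
Over 5.8 h: total = 1.94 × 5.8 = 11.252 ≈ 11 mm.

R ≈ 1.94 mm/hr; total ≈ 11 mm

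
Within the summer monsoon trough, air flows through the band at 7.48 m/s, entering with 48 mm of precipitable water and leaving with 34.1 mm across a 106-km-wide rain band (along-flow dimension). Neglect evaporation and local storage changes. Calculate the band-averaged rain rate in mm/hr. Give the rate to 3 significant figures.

R ≈ 3.53 mm/hr

Column moisture flux per unit crosswind length is F = V × PW.
Inflow: F_in = 7.48 × 48 = 359.04 mm·m/s
Outflow: F_out = 7.48 × 34.1 = 255.068 mm·m/s
Steady-state rate R = (F_in − F_out)/L = (359.04 − 255.068) / 106000 m = 9.809e-04 mm/s.
R = 9.809e-04 × 3600 = 3.53 mm/hr.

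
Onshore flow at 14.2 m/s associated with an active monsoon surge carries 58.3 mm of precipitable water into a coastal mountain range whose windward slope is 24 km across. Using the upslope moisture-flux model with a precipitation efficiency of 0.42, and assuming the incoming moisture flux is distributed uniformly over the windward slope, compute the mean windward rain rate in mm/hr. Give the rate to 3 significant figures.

Incoming column moisture flux per unit ridge length: F = V × PW = 14.2 × 58.3 = 827.86 mm·m/s.
Spread over the 24 km slope with efficiency ε = 0.42: R = ε·F/W = 0.42 × 827.86 / 24000 m = 1.449e-02 mm/s.
R = 1.449e-02 × 3600 = 52.2 mm/hr.

R ≈ 52.2 mm/hr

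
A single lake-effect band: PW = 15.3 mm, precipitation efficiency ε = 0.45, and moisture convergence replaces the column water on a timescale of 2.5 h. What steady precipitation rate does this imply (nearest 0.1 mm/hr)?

Each overturning extracts ε × PW = 0.45 × 15.3 = 6.885 mm.
Rate = ε·PW / τ = 6.885 / 2.5 h = 2.8 mm/hr.

R ≈ 2.8 mm/hr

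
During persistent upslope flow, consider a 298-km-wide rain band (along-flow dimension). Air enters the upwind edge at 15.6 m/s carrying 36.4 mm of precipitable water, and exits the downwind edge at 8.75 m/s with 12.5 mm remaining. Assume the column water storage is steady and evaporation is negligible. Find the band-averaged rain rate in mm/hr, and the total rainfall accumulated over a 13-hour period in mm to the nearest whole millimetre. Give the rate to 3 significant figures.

Column moisture flux per unit crosswind length is F = V × PW.
Inflow: F_in = 15.6 × 36.4 = 567.84 mm·m/s
Outflow: F_out = 8.75 × 12.5 = 109.375 mm·m/s
Steady-state rate R = (F_in − F_out)/L = (567.84 − 109.375) / 298000 m = 1.538e-03 mm/s.
R = 1.538e-03 × 3600 = 5.54 mm/hr.
Over 13 h: total = 5.54 × 13 = 72.02 ≈ 72 mm.

R ≈ 5.54 mm/hr; total ≈ 72 mm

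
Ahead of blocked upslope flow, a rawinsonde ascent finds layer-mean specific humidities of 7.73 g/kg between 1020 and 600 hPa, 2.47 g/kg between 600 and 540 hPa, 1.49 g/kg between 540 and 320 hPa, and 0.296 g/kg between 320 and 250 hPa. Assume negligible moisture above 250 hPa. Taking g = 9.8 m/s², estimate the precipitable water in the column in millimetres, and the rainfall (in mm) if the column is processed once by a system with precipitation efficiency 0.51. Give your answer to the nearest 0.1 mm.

PW ≈ 38.2 mm; rainfall ≈ 19.5 mm

Precipitable water is the column-integrated vapour mass per unit area: PW = (1/g) Σ q̄ Δp, with q in kg/kg and Δp in Pa (1 kg/m² of water = 1 mm).
Layer 1020–600 hPa: Δp = 420 hPa = 42000 Pa, q̄ = 0.00773 kg/kg → 0.00773 × 42000 / 9.8 = 33.13 mm
Layer 600–540 hPa: Δp = 60 hPa = 6000 Pa, q̄ = 0.00247 kg/kg → 0.00247 × 6000 / 9.8 = 1.51 mm
Layer 540–320 hPa: Δp = 220 hPa = 22000 Pa, q̄ = 0.00149 kg/kg → 0.00149 × 22000 / 9.8 = 3.34 mm
Layer 320–250 hPa: Δp = 70 hPa = 7000 Pa, q̄ = 0.000296 kg/kg → 0.000296 × 7000 / 9.8 = 0.21 mm
PW = 33.13 + 1.51 + 3.34 + 0.21 = 38.19 ≈ 38.2 mm.
Rainfall = ε × PW = 0.51 × 38.2 = 19.5 mm.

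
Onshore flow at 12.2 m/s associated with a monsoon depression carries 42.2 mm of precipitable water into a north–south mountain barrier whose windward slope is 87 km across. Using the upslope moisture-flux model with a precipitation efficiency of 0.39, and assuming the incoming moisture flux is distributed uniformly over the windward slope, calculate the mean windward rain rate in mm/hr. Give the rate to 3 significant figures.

R ≈ 8.31 mm/hr

Incoming column moisture flux per unit ridge length: F = V × PW = 12.2 × 42.2 = 514.84 mm·m/s.
Spread over the 87 km slope with efficiency ε = 0.39: R = ε·F/W = 0.39 × 514.84 / 87000 m = 2.308e-03 mm/s.
R = 2.308e-03 × 3600 = 8.31 mm/hr.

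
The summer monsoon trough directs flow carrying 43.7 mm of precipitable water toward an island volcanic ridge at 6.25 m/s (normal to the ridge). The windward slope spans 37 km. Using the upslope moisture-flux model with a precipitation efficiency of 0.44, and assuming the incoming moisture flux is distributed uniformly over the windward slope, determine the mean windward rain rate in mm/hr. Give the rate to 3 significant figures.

R ≈ 11.7 mm/hr

Incoming column moisture flux per unit ridge length: F = V × PW = 6.25 × 43.7 = 273.125 mm·m/s.
Spread over the 37 km slope with efficiency ε = 0.44: R = ε·F/W = 0.44 × 273.125 / 37000 m = 3.248e-03 mm/s.
R = 3.248e-03 × 3600 = 11.7 mm/hr.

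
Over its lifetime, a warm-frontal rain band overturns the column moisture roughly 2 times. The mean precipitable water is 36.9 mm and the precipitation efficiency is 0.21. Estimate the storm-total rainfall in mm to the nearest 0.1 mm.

Each cycle deposits ε × PW = 0.21 × 36.9 = 7.749 mm.
Over 2 cycles: 2 × 7.749 = 15.5 mm.

rainfall ≈ 15.5 mm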